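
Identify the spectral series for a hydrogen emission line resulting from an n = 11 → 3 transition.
Paschen series

The spectral series in hydrogen are named based on the final (lower) energy level:
- Lyman series: n_final = 1 (ultraviolet)
- Balmer series: n_final = 2 (visible/near-UV)
- Paschen series: n_final = 3 (infrared)
- Brackett series: n_final = 4 (infrared)
- Pfund series: n_final = 5 (far infrared)

Since this transition ends at n = 3, it belongs to the Paschen series.

For reference, this 11 → 3 line has photon energy
ΔE = 13.6057 eV × (1/3² - 1/11²) = 1.399301 eV,
corresponding to wavelength λ = hc/ΔE = 1239.84 eV·nm / 1.399301 eV = 886.04 nm in the infrared region.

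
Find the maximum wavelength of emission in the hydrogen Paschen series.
1874.6026 nm

The longest wavelength corresponds to the smallest energy transition in the series.
The Paschen series has all transitions ending at n_f = 3.

For H, the first line (α-line) is the jump from n = 4 to n = 3:
E_4 = -13.6057 / 4² = -0.8503562500 eV
E_3 = -13.6057 / 3² = -1.5117444444 eV
ΔE = E_4 - E_3 = 0.6613881944 eV

λ = hc/E = 1239.84 eV·nm / 0.6613881944 eV
λ = 1874.6026 nm

This is the α-line of the Paschen series in H.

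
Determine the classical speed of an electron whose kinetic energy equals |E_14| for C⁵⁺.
9.37583e+05 m/s (or 0.31% of c)

The binding energy at n = 14 for C⁵⁺ is:
E_14 = -13.6057 × 6²/14² = -2.49900612 eV
|E_14| = 2.49900612 eV

Convert to Joules:
KE = 2.49900612 eV × (1.602177 × 10⁻¹⁹ J/eV) = 4.0038501e-19 J

Using KE = ½mv²:
v = √(2·KE/m_e)
v = √(2 × 4.0038501e-19 J / 9.10938 × 10⁻³¹ kg)
v = 9.37583e+05 m/s

This is approximately 0.31% the speed of light.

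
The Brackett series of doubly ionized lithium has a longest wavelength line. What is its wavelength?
450.007 nm

The longest wavelength corresponds to the smallest energy transition in the series.
The Brackett series has all transitions ending at n_f = 4.

For Li²⁺ (Z = 3), the first line (α-line) is the jump from n = 5 to n = 4:
E_5 = -13.6057 × 3² / 5² = -4.8980520 eV
E_4 = -13.6057 × 3² / 4² = -7.6532063 eV
ΔE = E_5 - E_4 = 2.7551543 eV

λ = hc/E = 1239.84 eV·nm / 2.7551543 eV
λ = 450.007 nm

This is the α-line of the Brackett series in Li²⁺.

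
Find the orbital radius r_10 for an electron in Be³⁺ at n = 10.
1.32294 nm (or 13.22943 Å)

The Bohr radius formula is:
r_n = n² a₀ / Z

where a₀ = 0.05291772 nm is the Bohr radius.

For Be³⁺ (Z = 4) at n = 10:
r_10 = 10² × 0.05291772 nm / 4
r_10 = 100 × 0.05291772 nm / 4
r_10 = 5.291772 nm / 4
r_10 = 1.32294 nm

The electron orbits at approximately 1.32294 nm from the nucleus.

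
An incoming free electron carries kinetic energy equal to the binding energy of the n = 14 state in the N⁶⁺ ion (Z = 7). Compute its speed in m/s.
1.094e+06 m/s (or 0.3649% of c)

The binding energy at n = 14 for N⁶⁺ is:
E_14 = -13.6057 × 7²/14² = -3.401425 eV
|E_14| = 3.401425 eV

Convert to Joules:
KE = 3.401425 eV × (1.602177 × 10⁻¹⁹ J/eV) = 5.44968e-19 J

Using KE = ½mv²:
v = √(2·KE/m_e)
v = √(2 × 5.44968e-19 J / 9.10938 × 10⁻³¹ kg)
v = 1.094e+06 m/s

This is approximately 0.3649% the speed of light.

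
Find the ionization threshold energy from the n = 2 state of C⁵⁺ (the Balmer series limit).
122.45130 eV

The series limit corresponds to the transition from n = ∞ to n = 2.
This is the highest energy (shortest wavelength) transition in the Balmer series.

E_∞ = 0 eV
E_2 = -13.6057 × 6² / 2² = -122.45130 eV

Energy at series limit:
ΔE = E_∞ - E_2 = 0 - (-122.45130) = 122.45130 eV

This energy equals the ionization energy from the n = 2 state of C⁵⁺.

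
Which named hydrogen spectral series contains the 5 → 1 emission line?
Lyman series

The spectral series in hydrogen are named based on the final (lower) energy level:
- Lyman series: n_final = 1 (ultraviolet)
- Balmer series: n_final = 2 (visible/near-UV)
- Paschen series: n_final = 3 (infrared)
- Brackett series: n_final = 4 (infrared)
- Pfund series: n_final = 5 (far infrared)

Since this transition ends at n = 1, it belongs to the Lyman series.

For reference, this 5 → 1 line has photon energy
ΔE = 13.6057 eV × (1/1² - 1/5²) = 13.0614720 eV,
corresponding to wavelength λ = hc/ΔE = 1239.84 eV·nm / 13.0614720 eV = 94.92345 nm in the ultraviolet region.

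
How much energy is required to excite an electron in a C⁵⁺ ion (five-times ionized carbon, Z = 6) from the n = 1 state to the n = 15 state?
487.6283 eV

The energy levels of a hydrogen-like atom are E_n = -13.6057 Z² eV / n².

Energy at n = 1: E_1 = -13.6057 × 6² / 1² = -489.8052000 eV
Energy at n = 15: E_15 = -13.6057 × 6² / 15² = -2.1769120 eV

The excitation energy is the difference:
ΔE = E_15 - E_1
ΔE = -2.1769120 - (-489.8052000)
ΔE = 487.6283 eV

Since this is positive, energy must be absorbed (photon absorption).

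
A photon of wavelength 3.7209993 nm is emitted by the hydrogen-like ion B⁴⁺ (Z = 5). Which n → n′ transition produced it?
n = 7 → n = 1

First, find the photon energy from the wavelength (hc = 1239.84 eV·nm):
E = hc/λ = 1239.84 eV·nm / 3.7209993 nm = 333.20082 eV

The energy levels of B⁴⁺ satisfy E_n = -13.6057 × 5² / n² eV, so an emission n_i → n_f releases
ΔE = 13.6057 × 5² × (1/n_f² − 1/n_i²) eV.

Setting ΔE equal to the photon energy:
1/n_f² − 1/n_i² = 333.20082 / (13.6057 × 5²) = 0.97959185

Since 1/n_i² must be positive, we need 1/n_f² > 0.97959185, i.e. n_f ≤ 1. For each allowed n_f, solve n_i = (1/n_f² − 0.97959185)^(−1/2) and check whether it is a whole number:
  n_f = 1: 1/n_i² = 1.00000000 − 0.97959185 = 0.02040815 → n_i = 7.000  → integer, n_i = 7 ✓

Only n_f = 1 gives an integer upper level, n_i = 7.

The transition is from n = 7 to n = 1 (emission).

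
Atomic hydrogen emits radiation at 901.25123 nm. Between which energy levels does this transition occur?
n = 10 → n = 3

First, find the photon energy from the wavelength (hc = 1239.84 eV·nm):
E = hc/λ = 1239.84 eV·nm / 901.25123 nm = 1.3756874 eV

The energy levels of hydrogen satisfy E_n = -13.6057 / n² eV, so an emission n_i → n_f releases
ΔE = 13.6057 × (1/n_f² − 1/n_i²) eV.

Setting ΔE equal to the photon energy:
1/n_f² − 1/n_i² = 1.3756874 / 13.6057 = 0.10111111

Since 1/n_i² must be positive, we need 1/n_f² > 0.10111111, i.e. n_f ≤ 3. For each allowed n_f, solve n_i = (1/n_f² − 0.10111111)^(−1/2) and check whether it is a whole number:
  n_f = 1: 1/n_i² = 1.00000000 − 0.10111111 = 0.89888889 → n_i = 1.055  (not an integer) ✗
  n_f = 2: 1/n_i² = 0.25000000 − 0.10111111 = 0.14888889 → n_i = 2.592  (not an integer) ✗
  n_f = 3: 1/n_i² = 0.11111111 − 0.10111111 = 0.01000000 → n_i = 10.000  → integer, n_i = 10 ✓

Only n_f = 3 gives an integer upper level, n_i = 10.

The transition is from n = 10 to n = 3 (emission).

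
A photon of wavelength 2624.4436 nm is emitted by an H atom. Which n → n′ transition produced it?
n = 6 → n = 4

First, find the photon energy from the wavelength (hc = 1239.84 eV·nm):
E = hc/λ = 1239.84 eV·nm / 2624.4436 nm = 0.47242014 eV

The energy levels of hydrogen satisfy E_n = -13.6057 / n² eV, so an emission n_i → n_f releases
ΔE = 13.6057 × (1/n_f² − 1/n_i²) eV.

Setting ΔE equal to the photon energy:
1/n_f² − 1/n_i² = 0.47242014 / 13.6057 = 0.034722222

Since 1/n_i² must be positive, we need 1/n_f² > 0.034722222, i.e. n_f ≤ 5. For each allowed n_f, solve n_i = (1/n_f² − 0.034722222)^(−1/2) and check whether it is a whole number:
  n_f = 1: 1/n_i² = 1.000000000 − 0.034722222 = 0.965277778 → n_i = 1.018  (not an integer) ✗
  n_f = 2: 1/n_i² = 0.250000000 − 0.034722222 = 0.215277778 → n_i = 2.155  (not an integer) ✗
  n_f = 3: 1/n_i² = 0.111111111 − 0.034722222 = 0.076388889 → n_i = 3.618  (not an integer) ✗
  n_f = 4: 1/n_i² = 0.062500000 − 0.034722222 = 0.027777778 → n_i = 6.000  → integer, n_i = 6 ✓
  n_f = 5: 1/n_i² = 0.040000000 − 0.034722222 = 0.005277778 → n_i = 13.765  (not an integer) ✗

Only n_f = 4 gives an integer upper level, n_i = 6.

The transition is from n = 6 to n = 4 (emission).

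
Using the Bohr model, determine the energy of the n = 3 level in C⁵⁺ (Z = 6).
-54.42 eV

For hydrogen-like ions, the energy levels scale with Z²:
E_n = -13.6057 Z² / n² eV

For C⁵⁺ (Z = 6) at n = 3:
E_3 = -13.6057 × 6² / 3²
E_3 = -13.6057 × 36 / 9
E_3 = -489.8052 / 9
E_3 = -54.42 eV

The energy is 36 times more negative than hydrogen at the same n due to the stronger nuclear charge.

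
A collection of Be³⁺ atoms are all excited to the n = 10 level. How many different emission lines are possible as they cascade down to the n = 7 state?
6

The electron can occupy levels n = 7, 8, ..., 10 during de-excitation — that is m = 10 - 7 + 1 = 4 distinct levels.

The number of distinct spectral lines equals the number of ways to choose 2 of these m levels (each pair gives one possible emission transition):

Number of lines = m(m-1)/2 = 4×3/2 = 6

These correspond to all possible transitions between the 4 levels:
10 → 9, 10 → 8, 10 → 7, 9 → 8, 9 → 7, 8 → 7

Each transition produces a photon with a unique energy (and thus wavelength). This count does not depend on Z.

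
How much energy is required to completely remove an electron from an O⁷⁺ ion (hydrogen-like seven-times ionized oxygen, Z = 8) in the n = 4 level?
54.4228 eV

The ionization energy is the energy needed to remove the electron completely (n → ∞).

For a hydrogen-like ion with Z = 8, E_n = -13.6057 Z² / n² eV.

At n = 4: E_4 = -13.6057 × 8² / 4² = -54.4228000 eV
At n = ∞: E_∞ = 0 eV

Ionization energy = E_∞ - E_4 = 0 - (-54.4228000) = 54.4228000 eV
Ionization energy ≈ 54.4228 eV

This is also called the binding energy of the electron in state n = 4.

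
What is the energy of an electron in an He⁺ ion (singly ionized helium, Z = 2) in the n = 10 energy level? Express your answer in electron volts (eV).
-0.544228 eV

The energy levels of a hydrogen-like atom are given by:
E_n = -13.6057 Z² / n² eV  (with Z = 2 for He⁺)

For n = 10:
E_10 = -13.6057 × 2² / 10²
E_10 = -13.6057 × 4 / 100
E_10 = -0.544228 eV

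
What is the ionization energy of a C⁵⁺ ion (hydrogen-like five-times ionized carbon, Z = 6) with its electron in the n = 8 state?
7.65321 eV

The ionization energy is the energy needed to remove the electron completely (n → ∞).

For a hydrogen-like ion with Z = 6, E_n = -13.6057 Z² / n² eV.

At n = 8: E_8 = -13.6057 × 6² / 8² = -7.65320625 eV
At n = ∞: E_∞ = 0 eV

Ionization energy = E_∞ - E_8 = 0 - (-7.65320625) = 7.65320625 eV
Ionization energy ≈ 7.65321 eV

This is also called the binding energy of the electron in state n = 8.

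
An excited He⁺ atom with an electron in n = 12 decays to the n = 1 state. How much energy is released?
54.04486 eV

The energy levels are E_n = -13.6057 Z² eV / n².

Energy at n = 12: E_12 = -13.6057 × 2² / 12² = -0.37793611 eV
Energy at n = 1: E_1 = -13.6057 × 2² / 1² = -54.42280000 eV

For emission (electron falling to lower state), the photon energy is:
E_photon = E_12 - E_1 = |-0.37793611 - (-54.42280000)|
E_photon = 54.04486 eV

This energy is carried away by the emitted photon.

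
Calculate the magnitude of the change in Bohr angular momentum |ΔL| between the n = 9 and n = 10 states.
1.05e-34 J·s (or 1ℏ)

In the Bohr model, L_n = nℏ where ℏ = 1.0546e-34 J·s.

L_10 = 10ℏ = 1.0546e-33 J·s
L_9 = 9ℏ = 9.4914e-34 J·s

ΔL = L_10 - L_9 = (10 - 9)ℏ = 1ℏ
ΔL = 1 × 1.0546e-34 J·s = 1.05e-34 J·s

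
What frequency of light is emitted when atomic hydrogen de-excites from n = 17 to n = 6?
8.00010e+13 Hz

First, find the transition energy:
E_17 = -13.6057 / 17² = -0.047078547 eV
E_6 = -13.6057 / 6² = -0.377936111 eV
|ΔE| = |E_6 - E_17| = 0.330857564 eV

Convert to Joules: E = 0.330857564 eV × (1.602177 × 10⁻¹⁹ J/eV) = 5.3009238e-20 J

Using E = hf:
f = E/h = 5.3009238e-20 J / (6.62607 × 10⁻³⁴ J·s)
f = 8.00010e+13 Hz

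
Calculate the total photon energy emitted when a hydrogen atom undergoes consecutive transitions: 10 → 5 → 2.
3.26537 eV

The energy levels of hydrogen are E_n = -13.6057 / n² eV.

First transition (10 → 5):
ΔE₁ = |E_5 - E_10|
ΔE₁ = |-0.54422800000 - (-0.13605700000)| = 0.40817100 eV

Second transition (5 → 2):
ΔE₂ = |E_2 - E_5|
ΔE₂ = |-3.40142500000 - (-0.54422800000)| = 2.85719700 eV

Total energy released:
E_total = ΔE₁ + ΔE₂ = 0.40817100 + 2.85719700 = 3.26537 eV

Note: This equals the direct transition 10 → 2: 3.26537 eV ✓
Energy is conserved regardless of the path taken.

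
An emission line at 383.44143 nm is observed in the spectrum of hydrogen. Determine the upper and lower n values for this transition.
n = 9 → n = 2

First, find the photon energy from the wavelength (hc = 1239.84 eV·nm):
E = hc/λ = 1239.84 eV·nm / 383.44143 nm = 3.2334534 eV

The energy levels of hydrogen satisfy E_n = -13.6057 / n² eV, so an emission n_i → n_f releases
ΔE = 13.6057 × (1/n_f² − 1/n_i²) eV.

Setting ΔE equal to the photon energy:
1/n_f² − 1/n_i² = 3.2334534 / 13.6057 = 0.23765432

Since 1/n_i² must be positive, we need 1/n_f² > 0.23765432, i.e. n_f ≤ 2. For each allowed n_f, solve n_i = (1/n_f² − 0.23765432)^(−1/2) and check whether it is a whole number:
  n_f = 1: 1/n_i² = 1.00000000 − 0.23765432 = 0.76234568 → n_i = 1.145  (not an integer) ✗
  n_f = 2: 1/n_i² = 0.25000000 − 0.23765432 = 0.01234568 → n_i = 9.000  → integer, n_i = 9 ✓

Only n_f = 2 gives an integer upper level, n_i = 9.

The transition is from n = 9 to n = 2 (emission).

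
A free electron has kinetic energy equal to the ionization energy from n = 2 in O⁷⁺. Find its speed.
8.75077e+06 m/s (or 2.92% of c)

The binding energy at n = 2 for O⁷⁺ is:
E_2 = -13.6057 × 8²/2² = -217.691200 eV
|E_2| = 217.691200 eV

Convert to Joules:
KE = 217.691200 eV × (1.602177 × 10⁻¹⁹ J/eV) = 3.4877983e-17 J

Using KE = ½mv²:
v = √(2·KE/m_e)
v = √(2 × 3.4877983e-17 J / 9.10938 × 10⁻³¹ kg)
v = 8.75077e+06 m/s

This is approximately 2.92% the speed of light.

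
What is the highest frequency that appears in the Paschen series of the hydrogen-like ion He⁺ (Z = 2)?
1.462e+15 Hz

The series limit corresponds to the transition from n = ∞ to n = 3.
This is the highest energy (shortest wavelength) transition in the Paschen series.

E_∞ = 0 eV
E_3 = -13.6057 × 2² / 3² = -6.046978 eV

Energy at series limit:
ΔE = E_∞ - E_3 = 0 - (-6.046978) = 6.046978 eV
E = 6.046978 eV × (1.602177 × 10⁻¹⁹ J/eV) = 9.68833e-19 J
f = E/h = 9.68833e-19 J / (6.62607 × 10⁻³⁴ J·s) = 1.462e+15 Hz

This energy equals the ionization energy from the n = 3 state of He⁺.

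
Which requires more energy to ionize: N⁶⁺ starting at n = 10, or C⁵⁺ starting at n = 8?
C⁵⁺ at n = 8 (E = -7.65321 eV)

Using E_n = -13.6057 Z² / n² eV:

N⁶⁺ (Z = 7) at n = 10:
E = -13.6057 × 7² / 10² = -13.6057 × 49 / 100 = -6.66679300 eV

C⁵⁺ (Z = 6) at n = 8:
E = -13.6057 × 6² / 8² = -13.6057 × 36 / 64 = -7.65320625 eV

Since -7.65320625 eV < -6.66679300 eV,
C⁵⁺ at n = 8 is more tightly bound (requires more energy to ionize).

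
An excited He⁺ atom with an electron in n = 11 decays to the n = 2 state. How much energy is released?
13.1559 eV

The energy levels are E_n = -13.6057 Z² eV / n².

Energy at n = 11: E_11 = -13.6057 × 2² / 11² = -0.4497752 eV
Energy at n = 2: E_2 = -13.6057 × 2² / 2² = -13.6057000 eV

For emission (electron falling to lower state), the photon energy is:
E_photon = E_11 - E_2 = |-0.4497752 - (-13.6057000)|
E_photon = 13.1559 eV

This energy is carried away by the emitted photon.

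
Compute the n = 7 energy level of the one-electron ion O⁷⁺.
-17.771 eV

For hydrogen-like ions, the energy levels scale with Z²:
E_n = -13.6057 Z² / n² eV

For O⁷⁺ (Z = 8) at n = 7:
E_7 = -13.6057 × 8² / 7²
E_7 = -13.6057 × 64 / 49
E_7 = -870.7648 / 49
E_7 = -17.771 eV

The energy is 64 times more negative than hydrogen at the same n due to the stronger nuclear charge.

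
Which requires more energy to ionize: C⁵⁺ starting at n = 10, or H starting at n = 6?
C⁵⁺ at n = 10 (E = -4.89805 eV)

Using E_n = -13.6057 Z² / n² eV:

C⁵⁺ (Z = 6) at n = 10:
E = -13.6057 × 6² / 10² = -13.6057 × 36 / 100 = -4.89805200 eV

H (Z = 1) at n = 6:
E = -13.6057 × 1² / 6² = -13.6057 × 1 / 36 = -0.37793611 eV

Since -4.89805200 eV < -0.37793611 eV,
C⁵⁺ at n = 10 is more tightly bound (requires more energy to ionize).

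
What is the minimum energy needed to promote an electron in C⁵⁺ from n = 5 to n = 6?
5.987 eV

The energy levels of a hydrogen-like atom are E_n = -13.6057 Z² eV / n².

Energy at n = 5: E_5 = -13.6057 × 6² / 5² = -19.592208 eV
Energy at n = 6: E_6 = -13.6057 × 6² / 6² = -13.605700 eV

The excitation energy is the difference:
ΔE = E_6 - E_5
ΔE = -13.605700 - (-19.592208)
ΔE = 5.987 eV

Since this is positive, energy must be absorbed (photon absorption).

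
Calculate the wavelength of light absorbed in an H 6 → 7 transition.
12365.1669 nm

First, find the transition energy using E_n = -13.6057 / n² eV:
E_6 = -13.6057 / 6² = -0.37793611111 eV
E_7 = -13.6057 / 7² = -0.27766734694 eV

Photon energy: |ΔE| = |E_7 - E_6| = 0.10026876417 eV

Convert to wavelength using E = hc/λ with hc = 1239.84 eV·nm:
λ = hc/E = 1239.84 eV·nm / 0.10026876417 eV
λ = 12365.1669 nm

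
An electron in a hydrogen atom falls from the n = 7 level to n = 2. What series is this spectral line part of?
Balmer series

The spectral series in hydrogen are named based on the final (lower) energy level:
- Lyman series: n_final = 1 (ultraviolet)
- Balmer series: n_final = 2 (visible/near-UV)
- Paschen series: n_final = 3 (infrared)
- Brackett series: n_final = 4 (infrared)
- Pfund series: n_final = 5 (far infrared)

Since this transition ends at n = 2, it belongs to the Balmer series.

For reference, this 7 → 2 line has photon energy
ΔE = 13.6057 eV × (1/2² - 1/7²) = 3.12375765 eV,
corresponding to wavelength λ = hc/ΔE = 1239.84 eV·nm / 3.12375765 eV = 396.9066 nm in the visible/near-UV region.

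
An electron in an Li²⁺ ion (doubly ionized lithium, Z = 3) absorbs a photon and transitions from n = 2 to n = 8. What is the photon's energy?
28.6995 eV

The energy levels of a hydrogen-like atom are E_n = -13.6057 Z² eV / n².

Energy at n = 2: E_2 = -13.6057 × 3² / 2² = -30.6128250 eV
Energy at n = 8: E_8 = -13.6057 × 3² / 8² = -1.9133016 eV

The excitation energy is the difference:
ΔE = E_8 - E_2
ΔE = -1.9133016 - (-30.6128250)
ΔE = 28.6995 eV

Since this is positive, energy must be absorbed (photon absorption).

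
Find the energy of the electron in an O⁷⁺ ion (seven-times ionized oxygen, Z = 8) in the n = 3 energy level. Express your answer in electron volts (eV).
-96.75164 eV

The energy levels of a hydrogen-like atom are given by:
E_n = -13.6057 Z² / n² eV  (with Z = 8 for O⁷⁺)

For n = 3:
E_3 = -13.6057 × 8² / 3²
E_3 = -13.6057 × 64 / 9
E_3 = -96.75164 eV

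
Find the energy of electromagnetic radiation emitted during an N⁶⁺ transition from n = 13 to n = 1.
662.73 eV

The energy levels are E_n = -13.6057 Z² eV / n².

Energy at n = 13: E_13 = -13.6057 × 7² / 13² = -3.94485 eV
Energy at n = 1: E_1 = -13.6057 × 7² / 1² = -666.67930 eV

For emission (electron falling to lower state), the photon energy is:
E_photon = E_13 - E_1 = |-3.94485 - (-666.67930)|
E_photon = 662.73 eV

This energy is carried away by the emitted photon.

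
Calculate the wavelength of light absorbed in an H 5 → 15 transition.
2562.93 nm

First, find the transition energy using E_n = -13.6057 / n² eV:
E_5 = -13.6057 / 5² = -0.54422800 eV
E_15 = -13.6057 / 15² = -0.06046978 eV

Photon energy: |ΔE| = |E_15 - E_5| = 0.48375822 eV

Convert to wavelength using E = hc/λ with hc = 1239.84 eV·nm:
λ = hc/E = 1239.84 eV·nm / 0.48375822 eV
λ = 2562.93 nm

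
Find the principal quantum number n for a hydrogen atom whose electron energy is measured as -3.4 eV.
n = 2

The exact energy levels follow E_n = -13.6057 eV / n².

The measured value (-3.4 eV) is reported to only 2 significant figures, so we must test candidate n values and see which one matches to that precision.

Candidate energies:
  n = 1:  E = -13.6057/1² = -13.60570 eV
  n = 2:  E = -13.6057/2² = -3.40143 eV  ← matches
  n = 3:  E = -13.6057/3² = -1.51174 eV
  n = 4:  E = -13.6057/4² = -0.85036 eV

Checking against the measurement of -3.4 eV (2 sig figs), only n = 2 agrees:
E_2 = -3.40143 eV, which rounds to -3.4 eV ✓

Therefore n = 2.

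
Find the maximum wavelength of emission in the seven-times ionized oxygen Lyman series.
1.898 nm

The longest wavelength corresponds to the smallest energy transition in the series.
The Lyman series has all transitions ending at n_f = 1.

For O⁷⁺ (Z = 8), the first line (α-line) is the jump from n = 2 to n = 1:
E_2 = -13.6057 × 8² / 2² = -217.69120 eV
E_1 = -13.6057 × 8² / 1² = -870.76480 eV
ΔE = E_2 - E_1 = 653.07360 eV

λ = hc/E = 1239.84 eV·nm / 653.07360 eV
λ = 1.898 nm

This is the α-line of the Lyman series in O⁷⁺.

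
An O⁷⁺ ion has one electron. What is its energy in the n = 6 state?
-24.187911 eV

For hydrogen-like ions, the energy levels scale with Z²:
E_n = -13.6057 Z² / n² eV

For O⁷⁺ (Z = 8) at n = 6:
E_6 = -13.6057 × 8² / 6²
E_6 = -13.6057 × 64 / 36
E_6 = -870.7648 / 36
E_6 = -24.187911 eV

The energy is 64 times more negative than hydrogen at the same n due to the stronger nuclear charge.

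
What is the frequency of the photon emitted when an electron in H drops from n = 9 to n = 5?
9.10e+13 Hz

First, find the transition energy:
E_9 = -13.6057 / 9² = -0.1679716 eV
E_5 = -13.6057 / 5² = -0.5442280 eV
|ΔE| = |E_5 - E_9| = 0.3762564 eV

Convert to Joules: E = 0.3762564 eV × (1.602177 × 10⁻¹⁹ J/eV) = 6.0283e-20 J

Using E = hf:
f = E/h = 6.0283e-20 J / (6.62607 × 10⁻³⁴ J·s)
f = 9.10e+13 Hz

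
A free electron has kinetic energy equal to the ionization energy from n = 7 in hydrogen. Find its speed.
3.1253e+05 m/s (or 0.10425% of c)

The binding energy at n = 7 for hydrogen is:
E_7 = -13.6057/7² = -0.27766735 eV
|E_7| = 0.27766735 eV

Convert to Joules:
KE = 0.27766735 eV × (1.602177 × 10⁻¹⁹ J/eV) = 4.448722e-20 J

Using KE = ½mv²:
v = √(2·KE/m_e)
v = √(2 × 4.448722e-20 J / 9.10938 × 10⁻³¹ kg)
v = 3.1253e+05 m/s

This is approximately 0.10425% the speed of light.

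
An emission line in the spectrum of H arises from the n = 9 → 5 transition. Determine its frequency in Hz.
9.10e+13 Hz

First, find the transition energy:
E_9 = -13.6057 / 9² = -0.167972 eV
E_5 = -13.6057 / 5² = -0.544228 eV
|ΔE| = |E_5 - E_9| = 0.376256 eV

Convert to Joules: E = 0.376256 eV × (1.602177 × 10⁻¹⁹ J/eV) = 6.0283e-20 J

Using E = hf:
f = E/h = 6.0283e-20 J / (6.62607 × 10⁻³⁴ J·s)
f = 9.10e+13 Hz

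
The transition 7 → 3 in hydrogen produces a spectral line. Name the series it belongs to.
Paschen series

The spectral series in hydrogen are named based on the final (lower) energy level:
- Lyman series: n_final = 1 (ultraviolet)
- Balmer series: n_final = 2 (visible/near-UV)
- Paschen series: n_final = 3 (infrared)
- Brackett series: n_final = 4 (infrared)
- Pfund series: n_final = 5 (far infrared)

Since this transition ends at n = 3, it belongs to the Paschen series.

For reference, this 7 → 3 line has photon energy
ΔE = 13.6057 eV × (1/3² - 1/7²) = 1.234077098 eV,
corresponding to wavelength λ = hc/ΔE = 1239.84 eV·nm / 1.234077098 eV = 1004.6698 nm in the infrared region.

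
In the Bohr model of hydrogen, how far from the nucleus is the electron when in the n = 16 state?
13.5469 nm (or 135.4693 Å)

The Bohr radius formula is:
r_n = n² a₀ / Z

where a₀ = 0.0529177 nm is the Bohr radius.

For H (Z = 1) at n = 16:
r_16 = 16² × 0.0529177 nm / 1
r_16 = 256 × 0.0529177 nm / 1
r_16 = 13.54693 nm / 1
r_16 = 13.5469 nm

The electron orbits at approximately 13.5469 nm from the nucleus.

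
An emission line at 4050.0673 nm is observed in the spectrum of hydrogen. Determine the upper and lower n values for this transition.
n = 5 → n = 4

First, find the photon energy from the wavelength (hc = 1239.84 eV·nm):
E = hc/λ = 1239.84 eV·nm / 4050.0673 nm = 0.30612825 eV

The energy levels of hydrogen satisfy E_n = -13.6057 / n² eV, so an emission n_i → n_f releases
ΔE = 13.6057 × (1/n_f² − 1/n_i²) eV.

Setting ΔE equal to the photon energy:
1/n_f² − 1/n_i² = 0.30612825 / 13.6057 = 0.022500000

Since 1/n_i² must be positive, we need 1/n_f² > 0.022500000, i.e. n_f ≤ 6. For each allowed n_f, solve n_i = (1/n_f² − 0.022500000)^(−1/2) and check whether it is a whole number:
  n_f = 1: 1/n_i² = 1.000000000 − 0.022500000 = 0.977500000 → n_i = 1.011  (not an integer) ✗
  n_f = 2: 1/n_i² = 0.250000000 − 0.022500000 = 0.227500000 → n_i = 2.097  (not an integer) ✗
  n_f = 3: 1/n_i² = 0.111111111 − 0.022500000 = 0.088611111 → n_i = 3.359  (not an integer) ✗
  n_f = 4: 1/n_i² = 0.062500000 − 0.022500000 = 0.040000000 → n_i = 5.000  → integer, n_i = 5 ✓
  n_f = 5: 1/n_i² = 0.040000000 − 0.022500000 = 0.017500000 → n_i = 7.559  (not an integer) ✗
  n_f = 6: 1/n_i² = 0.027777778 − 0.022500000 = 0.005277778 → n_i = 13.765  (not an integer) ✗

Only n_f = 4 gives an integer upper level, n_i = 5.

The transition is from n = 5 to n = 4 (emission).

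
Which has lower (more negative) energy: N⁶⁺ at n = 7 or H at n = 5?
N⁶⁺ at n = 7 (E = -13.6057 eV)

Using E_n = -13.6057 Z² / n² eV:

N⁶⁺ (Z = 7) at n = 7:
E = -13.6057 × 7² / 7² = -13.6057 × 49 / 49 = -13.6057000 eV

H (Z = 1) at n = 5:
E = -13.6057 × 1² / 5² = -13.6057 × 1 / 25 = -0.5442280 eV

Since -13.6057000 eV < -0.5442280 eV,
N⁶⁺ at n = 7 is more tightly bound (requires more energy to ionize).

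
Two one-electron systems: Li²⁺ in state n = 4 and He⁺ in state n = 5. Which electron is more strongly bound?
Li²⁺ at n = 4 (E = -7.65321 eV)

Using E_n = -13.6057 Z² / n² eV:

Li²⁺ (Z = 3) at n = 4:
E = -13.6057 × 3² / 4² = -13.6057 × 9 / 16 = -7.65320625 eV

He⁺ (Z = 2) at n = 5:
E = -13.6057 × 2² / 5² = -13.6057 × 4 / 25 = -2.17691200 eV

Since -7.65320625 eV < -2.17691200 eV,
Li²⁺ at n = 4 is more tightly bound (requires more energy to ionize).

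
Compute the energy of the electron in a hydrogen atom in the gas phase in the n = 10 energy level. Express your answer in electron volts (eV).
-0.1361 eV

The energy levels of a hydrogen-like atom are given by:
E_n = -13.6057 eV / n²

For n = 10:
E_10 = -13.6057 eV / 10²
E_10 = -13.6057 eV / 100
E_10 = -0.1361 eV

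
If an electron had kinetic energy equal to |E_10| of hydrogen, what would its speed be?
2.19e+05 m/s (or 0.072974% of c)

The binding energy at n = 10 for hydrogen is:
E_10 = -13.6057/10² = -0.13605700 eV
|E_10| = 0.13605700 eV

Convert to Joules:
KE = 0.13605700 eV × (1.602177 × 10⁻¹⁹ J/eV) = 2.1799e-20 J

Using KE = ½mv²:
v = √(2·KE/m_e)
v = √(2 × 2.1799e-20 J / 9.10938 × 10⁻³¹ kg)
v = 2.19e+05 m/s

This is approximately 0.072974% the speed of light.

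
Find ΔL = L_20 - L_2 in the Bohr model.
1.89823e-33 J·s (or 18ℏ)

In the Bohr model, L_n = nℏ where ℏ = 1.0545718e-34 J·s.

L_20 = 20ℏ = 2.1091436e-33 J·s
L_2 = 2ℏ = 2.1091436e-34 J·s

ΔL = L_20 - L_2 = (20 - 2)ℏ = 18ℏ
ΔL = 18 × 1.0545718e-34 J·s = 1.89823e-33 J·s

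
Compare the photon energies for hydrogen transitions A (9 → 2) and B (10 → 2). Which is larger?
10 → 2

Calculate the energy for each transition:

Transition 9 → 2:
ΔE₁ = |E_2 - E_9| = |-13.6057/2² - (-13.6057/9²)|
ΔE₁ = |-3.401425000000 - (-0.167971604938)| = 3.233453395 eV

Transition 10 → 2:
ΔE₂ = |E_2 - E_10| = |-13.6057/2² - (-13.6057/10²)|
ΔE₂ = |-3.401425000000 - (-0.136057000000)| = 3.265368000 eV

Since 3.265368000 eV > 3.233453395 eV, the transition 10 → 2 emits the more energetic photon.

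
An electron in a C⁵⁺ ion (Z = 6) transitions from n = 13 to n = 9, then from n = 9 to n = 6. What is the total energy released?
10.70744 eV

The energy levels of C⁵⁺ are E_n = -13.6057 × 6² / n² eV.

First transition (13 → 9):
ΔE₁ = |E_9 - E_13|
ΔE₁ = |-6.04697777778 - (-2.89825562130)| = 3.14872216 eV

Second transition (9 → 6):
ΔE₂ = |E_6 - E_9|
ΔE₂ = |-13.60570000000 - (-6.04697777778)| = 7.55872222 eV

Total energy released:
E_total = ΔE₁ + ΔE₂ = 3.14872216 + 7.55872222 = 10.70744 eV

Note: This equals the direct transition 13 → 6: 10.70744 eV ✓
Energy is conserved regardless of the path taken.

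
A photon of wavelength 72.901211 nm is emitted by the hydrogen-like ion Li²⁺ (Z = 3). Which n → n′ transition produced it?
n = 3 → n = 2

First, find the photon energy from the wavelength (hc = 1239.84 eV·nm):
E = hc/λ = 1239.84 eV·nm / 72.901211 nm = 17.007125 eV

The energy levels of Li²⁺ satisfy E_n = -13.6057 × 3² / n² eV, so an emission n_i → n_f releases
ΔE = 13.6057 × 3² × (1/n_f² − 1/n_i²) eV.

Setting ΔE equal to the photon energy:
1/n_f² − 1/n_i² = 17.007125 / (13.6057 × 3²) = 0.13888889

Since 1/n_i² must be positive, we need 1/n_f² > 0.13888889, i.e. n_f ≤ 2. For each allowed n_f, solve n_i = (1/n_f² − 0.13888889)^(−1/2) and check whether it is a whole number:
  n_f = 1: 1/n_i² = 1.00000000 − 0.13888889 = 0.86111111 → n_i = 1.078  (not an integer) ✗
  n_f = 2: 1/n_i² = 0.25000000 − 0.13888889 = 0.11111111 → n_i = 3.000  → integer, n_i = 3 ✓

Only n_f = 2 gives an integer upper level, n_i = 3.

The transition is from n = 3 to n = 2 (emission).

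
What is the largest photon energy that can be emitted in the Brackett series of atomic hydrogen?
0.850356 eV

The series limit corresponds to the transition from n = ∞ to n = 4.
This is the highest energy (shortest wavelength) transition in the Brackett series.

E_∞ = 0 eV
E_4 = -13.6057 / 4² = -0.850356 eV

Energy at series limit:
ΔE = E_∞ - E_4 = 0 - (-0.850356) = 0.850356 eV

This energy equals the ionization energy from the n = 4 state of hydrogen.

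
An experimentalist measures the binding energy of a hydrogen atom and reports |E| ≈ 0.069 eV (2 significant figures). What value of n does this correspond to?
n = 14

The exact energy levels follow E_n = -13.6057 eV / n².

The measured value (-0.069 eV) is reported to only 2 significant figures, so we must test candidate n values and see which one matches to that precision.

Candidate energies:
  n = 12:  E = -13.6057/12² = -0.09448 eV
  n = 13:  E = -13.6057/13² = -0.08051 eV
  n = 14:  E = -13.6057/14² = -0.06942 eV  ← matches
  n = 15:  E = -13.6057/15² = -0.06047 eV
  n = 16:  E = -13.6057/16² = -0.05315 eV

Checking against the measurement of -0.069 eV (2 sig figs), only n = 14 agrees:
E_14 = -0.06942 eV, which rounds to -0.069 eV ✓

Therefore n = 14.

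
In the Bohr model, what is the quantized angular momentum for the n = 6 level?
6.327e-34 J·s (or 6ℏ)

In the Bohr model, angular momentum is quantized:
L = nℏ

where ℏ = h/(2π) = 1.05457e-34 J·s

For n = 6:
L = 6 × 1.05457e-34 J·s
L = 6.327e-34 J·s

This can also be written as L = 6ℏ.
The angular momentum is an integer multiple of the reduced Planck constant.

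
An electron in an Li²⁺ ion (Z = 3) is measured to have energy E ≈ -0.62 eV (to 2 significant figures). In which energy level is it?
n = 14

The exact energy levels follow E_n = -13.6057 Z² / n² eV with Z = 3.

The measured value (-0.62 eV) is reported to only 2 significant figures, so we must test candidate n values and see which one matches to that precision.

Candidate energies:
  n = 12:  E = -13.6057 × 3² / 12² = -0.850356 eV
  n = 13:  E = -13.6057 × 3² / 13² = -0.724564 eV
  n = 14:  E = -13.6057 × 3² / 14² = -0.624752 eV  ← matches
  n = 15:  E = -13.6057 × 3² / 15² = -0.544228 eV
  n = 16:  E = -13.6057 × 3² / 16² = -0.478325 eV

Checking against the measurement of -0.62 eV (2 sig figs), only n = 14 agrees:
E_14 = -0.624752 eV, which rounds to -0.62 eV ✓

Therefore n = 14.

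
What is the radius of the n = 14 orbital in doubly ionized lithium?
3.4573 nm (or 34.5729 Å)

The Bohr radius formula is:
r_n = n² a₀ / Z

where a₀ = 0.0529177 nm is the Bohr radius.

For Li²⁺ (Z = 3) at n = 14:
r_14 = 14² × 0.0529177 nm / 3
r_14 = 196 × 0.0529177 nm / 3
r_14 = 10.37187 nm / 3
r_14 = 3.4573 nm

The electron orbits at approximately 3.4573 nm from the nucleus.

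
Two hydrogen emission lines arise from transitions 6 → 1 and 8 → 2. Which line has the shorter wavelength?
6 → 1

Calculate the energy for each transition:

Transition 6 → 1:
ΔE₁ = |E_1 - E_6| = |-13.6057/1² - (-13.6057/6²)|
ΔE₁ = |-13.60570000 - (-0.37793611)| = 13.22776 eV

Transition 8 → 2:
ΔE₂ = |E_2 - E_8| = |-13.6057/2² - (-13.6057/8²)|
ΔE₂ = |-3.40142500 - (-0.21258906)| = 3.18884 eV

Since 13.22776 eV > 3.18884 eV, the transition 6 → 1 emits the more energetic photon.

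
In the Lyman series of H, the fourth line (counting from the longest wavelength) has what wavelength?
94.92345 nm

The lines of a series are numbered from the longest wavelength (smallest ΔE) outward; the fourth line is the transition from n = n_f + 4 to n_f.
The Lyman series has all transitions ending at n_f = 1.

For H, the fourth line (δ-line) is the jump from n = 5 to n = 1:
E_5 = -13.6057 / 5² = -0.5442280 eV
E_1 = -13.6057 / 1² = -13.6057000 eV
ΔE = E_5 - E_1 = 13.0614720 eV

λ = hc/E = 1239.84 eV·nm / 13.0614720 eV
λ = 94.92345 nm

This is the δ-line of the Lyman series in H.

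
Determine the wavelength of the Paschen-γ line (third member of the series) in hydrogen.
1093.5182 nm

The lines of a series are numbered from the longest wavelength (smallest ΔE) outward; the third line is the transition from n = n_f + 3 to n_f.
The Paschen series has all transitions ending at n_f = 3.

For H, the third line (γ-line) is the jump from n = 6 to n = 3:
E_6 = -13.6057 / 6² = -0.377936111 eV
E_3 = -13.6057 / 3² = -1.511744444 eV
ΔE = E_6 - E_3 = 1.133808333 eV

λ = hc/E = 1239.84 eV·nm / 1.133808333 eV
λ = 1093.5182 nm

This is the γ-line of the Paschen series in H.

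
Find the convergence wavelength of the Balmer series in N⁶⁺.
7.44 nm

The series limit corresponds to the transition from n = ∞ to n = 2.
This is the highest energy (shortest wavelength) transition in the Balmer series.

E_∞ = 0 eV
E_2 = -13.6057 × 7² / 2² = -166.6698 eV

Energy at series limit:
ΔE = E_∞ - E_2 = 0 - (-166.6698) = 166.6698 eV
λ = hc/E = 1239.84 eV·nm / 166.6698 eV = 7.44 nm

This energy equals the ionization energy from the n = 2 state of N⁶⁺.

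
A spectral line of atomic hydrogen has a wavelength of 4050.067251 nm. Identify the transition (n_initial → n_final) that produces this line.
n = 5 → n = 4

First, find the photon energy from the wavelength (hc = 1239.84 eV·nm):
E = hc/λ = 1239.84 eV·nm / 4050.067251 nm = 0.30612825 eV

The energy levels of hydrogen satisfy E_n = -13.6057 / n² eV, so an emission n_i → n_f releases
ΔE = 13.6057 × (1/n_f² − 1/n_i²) eV.

Setting ΔE equal to the photon energy:
1/n_f² − 1/n_i² = 0.30612825 / 13.6057 = 0.022500000

Since 1/n_i² must be positive, we need 1/n_f² > 0.022500000, i.e. n_f ≤ 6. For each allowed n_f, solve n_i = (1/n_f² − 0.022500000)^(−1/2) and check whether it is a whole number:
  n_f = 1: 1/n_i² = 1.000000000 − 0.022500000 = 0.977500000 → n_i = 1.011  (not an integer) ✗
  n_f = 2: 1/n_i² = 0.250000000 − 0.022500000 = 0.227500000 → n_i = 2.097  (not an integer) ✗
  n_f = 3: 1/n_i² = 0.111111111 − 0.022500000 = 0.088611111 → n_i = 3.359  (not an integer) ✗
  n_f = 4: 1/n_i² = 0.062500000 − 0.022500000 = 0.040000000 → n_i = 5.000  → integer, n_i = 5 ✓
  n_f = 5: 1/n_i² = 0.040000000 − 0.022500000 = 0.017500000 → n_i = 7.559  (not an integer) ✗
  n_f = 6: 1/n_i² = 0.027777778 − 0.022500000 = 0.005277778 → n_i = 13.765  (not an integer) ✗

Only n_f = 4 gives an integer upper level, n_i = 5.

The transition is from n = 5 to n = 4 (emission).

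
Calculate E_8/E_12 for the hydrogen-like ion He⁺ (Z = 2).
2.250

Using E_n = -13.6057 Z² / n² eV with Z = 2:

E_8 = -13.6057 × 2² / 8² = -54.4228 / 64 = -0.850356250 eV
E_12 = -13.6057 × 2² / 12² = -54.4228 / 144 = -0.377936111 eV

The ratio is:
E_8/E_12 = (-0.850356250) / (-0.377936111)
E_8/E_12 = (-54.4228/64) / (-54.4228/144)
E_8/E_12 = 144/64
E_8/E_12 = 2.250
(Note: the Z² factors cancel in the ratio.)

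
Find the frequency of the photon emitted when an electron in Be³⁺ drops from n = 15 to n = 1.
5.240e+16 Hz

First, find the transition energy:
E_15 = -13.6057 × 4² / 15² = -0.967516 eV
E_1 = -13.6057 × 4² / 1² = -217.691200 eV
|ΔE| = |E_1 - E_15| = 216.723684 eV

Convert to Joules: E = 216.723684 eV × (1.602177 × 10⁻¹⁹ J/eV) = 3.47230e-17 J

Using E = hf:
f = E/h = 3.47230e-17 J / (6.62607 × 10⁻³⁴ J·s)
f = 5.240e+16 Hz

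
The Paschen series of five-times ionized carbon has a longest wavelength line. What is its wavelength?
52.072 nm

The longest wavelength corresponds to the smallest energy transition in the series.
The Paschen series has all transitions ending at n_f = 3.

For C⁵⁺ (Z = 6), the first line (α-line) is the jump from n = 4 to n = 3:
E_4 = -13.6057 × 6² / 4² = -30.61283 eV
E_3 = -13.6057 × 6² / 3² = -54.42280 eV
ΔE = E_4 - E_3 = 23.80997 eV

λ = hc/E = 1239.84 eV·nm / 23.80997 eV
λ = 52.072 nm

This is the α-line of the Paschen series in C⁵⁺.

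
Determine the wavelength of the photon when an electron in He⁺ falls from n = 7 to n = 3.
251.167 nm

First, find the transition energy using E_n = -13.6057 Z² / n² eV:
E_7 = -13.6057 × 2² / 7² = -1.1106694 eV
E_3 = -13.6057 × 2² / 3² = -6.0469778 eV

Photon energy: |ΔE| = |E_3 - E_7| = 4.9363084 eV

Convert to wavelength using E = hc/λ with hc = 1239.84 eV·nm:
λ = hc/E = 1239.84 eV·nm / 4.9363084 eV
λ = 251.167 nm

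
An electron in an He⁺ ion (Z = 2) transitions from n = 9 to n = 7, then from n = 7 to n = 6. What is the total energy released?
0.840 eV

The energy levels of He⁺ are E_n = -13.6057 × 2² / n² eV.

First transition (9 → 7):
ΔE₁ = |E_7 - E_9|
ΔE₁ = |-1.110669388 - (-0.671886420)| = 0.438783 eV

Second transition (7 → 6):
ΔE₂ = |E_6 - E_7|
ΔE₂ = |-1.511744444 - (-1.110669388)| = 0.401075 eV

Total energy released:
E_total = ΔE₁ + ΔE₂ = 0.438783 + 0.401075 = 0.840 eV

Note: This equals the direct transition 9 → 6: 0.840 eV ✓
Energy is conserved regardless of the path taken.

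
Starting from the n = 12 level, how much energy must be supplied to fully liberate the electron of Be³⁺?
1.511744 eV

The ionization energy is the energy needed to remove the electron completely (n → ∞).

For a hydrogen-like ion with Z = 4, E_n = -13.6057 Z² / n² eV.

At n = 12: E_12 = -13.6057 × 4² / 12² = -1.511744444 eV
At n = ∞: E_∞ = 0 eV

Ionization energy = E_∞ - E_12 = 0 - (-1.511744444) = 1.511744444 eV
Ionization energy ≈ 1.511744 eV

This is also called the binding energy of the electron in state n = 12.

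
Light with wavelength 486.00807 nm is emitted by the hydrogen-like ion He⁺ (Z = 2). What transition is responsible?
n = 8 → n = 4

First, find the photon energy from the wavelength (hc = 1239.84 eV·nm):
E = hc/λ = 1239.84 eV·nm / 486.00807 nm = 2.5510688 eV

The energy levels of He⁺ satisfy E_n = -13.6057 × 2² / n² eV, so an emission n_i → n_f releases
ΔE = 13.6057 × 2² × (1/n_f² − 1/n_i²) eV.

Setting ΔE equal to the photon energy:
1/n_f² − 1/n_i² = 2.5510688 / (13.6057 × 2²) = 0.046875001

Since 1/n_i² must be positive, we need 1/n_f² > 0.046875001, i.e. n_f ≤ 4. For each allowed n_f, solve n_i = (1/n_f² − 0.046875001)^(−1/2) and check whether it is a whole number:
  n_f = 1: 1/n_i² = 1.000000000 − 0.046875001 = 0.953124999 → n_i = 1.024  (not an integer) ✗
  n_f = 2: 1/n_i² = 0.250000000 − 0.046875001 = 0.203124999 → n_i = 2.219  (not an integer) ✗
  n_f = 3: 1/n_i² = 0.111111111 − 0.046875001 = 0.064236110 → n_i = 3.946  (not an integer) ✗
  n_f = 4: 1/n_i² = 0.062500000 − 0.046875001 = 0.015624999 → n_i = 8.000  → integer, n_i = 8 ✓

Only n_f = 4 gives an integer upper level, n_i = 8.

The transition is from n = 8 to n = 4 (emission).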